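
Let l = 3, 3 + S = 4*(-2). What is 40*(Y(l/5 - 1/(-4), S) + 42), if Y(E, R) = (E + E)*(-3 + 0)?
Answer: 1476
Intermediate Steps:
S = -11 (S = -3 + 4*(-2) = -3 - 8 = -11)
Y(E, R) = -6*E (Y(E, R) = (2*E)*(-3) = -6*E)
40*(Y(l/5 - 1/(-4), S) + 42) = 40*(-6*(3/5 - 1/(-4)) + 42) = 40*(-6*(3*(1/5) - 1*(-1/4)) + 42) = 40*(-6*(3/5 + 1/4) + 42) = 40*(-6*17/20 + 42) = 40*(-51/10 + 42) = 40*(369/10) = 1476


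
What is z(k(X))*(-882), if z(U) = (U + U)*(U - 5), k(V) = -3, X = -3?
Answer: -42336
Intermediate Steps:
z(U) = 2*U*(-5 + U) (z(U) = (2*U)*(-5 + U) = 2*U*(-5 + U))
z(k(X))*(-882) = (2*(-3)*(-5 - 3))*(-882) = (2*(-3)*(-8))*(-882) = 48*(-882) = -42336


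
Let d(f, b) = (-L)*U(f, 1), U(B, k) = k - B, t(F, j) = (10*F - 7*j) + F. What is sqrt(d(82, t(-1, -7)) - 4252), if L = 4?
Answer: 2*I*sqrt(982) ≈ 62.674*I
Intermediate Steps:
t(F, j) = -7*j + 11*F (t(F, j) = (-7*j + 10*F) + F = -7*j + 11*F)
d(f, b) = -4 + 4*f (d(f, b) = (-1*4)*(1 - f) = -4*(1 - f) = -4 + 4*f)
sqrt(d(82, t(-1, -7)) - 4252) = sqrt((-4 + 4*82) - 4252) = sqrt((-4 + 328) - 4252) = sqrt(324 - 4252) = sqrt(-3928) = 2*I*sqrt(982)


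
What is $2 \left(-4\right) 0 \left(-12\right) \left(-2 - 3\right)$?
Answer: $0$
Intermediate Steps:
$2 \left(-4\right) 0 \left(-12\right) \left(-2 - 3\right) = \left(-8\right) 0 \left(-12\right) \left(-2 - 3\right) = 0 \left(-12\right) \left(-5\right) = 0 \left(-5\right) = 0$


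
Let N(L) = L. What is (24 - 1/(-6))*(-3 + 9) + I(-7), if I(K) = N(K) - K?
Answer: 145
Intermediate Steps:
I(K) = 0 (I(K) = K - K = 0)
(24 - 1/(-6))*(-3 + 9) + I(-7) = (24 - 1/(-6))*(-3 + 9) + 0 = (24 - 1*(-1/6))*6 + 0 = (24 + 1/6)*6 + 0 = (145/6)*6 + 0 = 145 + 0 = 145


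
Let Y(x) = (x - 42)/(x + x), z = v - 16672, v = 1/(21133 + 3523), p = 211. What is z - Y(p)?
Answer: -86736762773/5202416 ≈ -16672.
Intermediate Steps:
v = 1/24656 ≈ 4.0558e-5
z = -411064831/24656 (z = 1/24656 - 16672 = -411064831/24656 ≈ -16672.)
Y(x) = (-42 + x)/(2*x) (Y(x) = (-42 + x)/((2*x)) = (-42 + x)*(1/(2*x)) = (-42 + x)/(2*x))
z - Y(p) = -411064831/24656 - (-42 + 211)/(2*211) = -411064831/24656 - 169/(2*211) = -411064831/24656 - 1*169/422 = -411064831/24656 - 169/422 = -86736762773/5202416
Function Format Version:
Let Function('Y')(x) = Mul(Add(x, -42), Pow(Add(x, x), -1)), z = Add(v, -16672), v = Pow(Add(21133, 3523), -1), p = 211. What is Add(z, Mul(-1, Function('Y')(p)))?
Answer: Rational(-86736762773, 5202416) ≈ -16672.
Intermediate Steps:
v = Rational(1, 24656) (v = Pow(24656, -1) = Rational(1, 24656) ≈ 4.0558e-5)
z = Rational(-411064831, 24656) (z = Add(Rational(1, 24656), -16672) = Rational(-411064831, 24656) ≈ -16672.)
Function('Y')(x) = Mul(Rational(1, 2), Pow(x, -1), Add(-42, x)) (Function('Y')(x) = Mul(Add(-42, x), Pow(Mul(2, x), -1)) = Mul(Add(-42, x), Mul(Rational(1, 2), Pow(x, -1))) = Mul(Rational(1, 2), Pow(x, -1), Add(-42, x)))
Add(z, Mul(-1, Function('Y')(p))) = Add(Rational(-411064831, 24656), Mul(-1, Mul(Rational(1, 2), Pow(211, -1), Add(-42, 211)))) = Add(Rational(-411064831, 24656), Mul(-1, Mul(Rational(1, 2), Rational(1, 211), 169))) = Add(Rational(-411064831, 24656), Mul(-1, Rational(169, 422))) = Add(Rational(-411064831, 24656), Rational(-169, 422)) = Rational(-86736762773, 5202416)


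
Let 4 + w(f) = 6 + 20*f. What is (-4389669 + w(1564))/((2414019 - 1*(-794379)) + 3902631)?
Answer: -4358387/7111029 ≈ -0.61291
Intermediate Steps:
w(f) = 2 + 20*f (w(f) = -4 + (6 + 20*f) = 2 + 20*f)
(-4389669 + w(1564))/((2414019 - 1*(-794379)) + 3902631) = (-4389669 + (2 + 20*1564))/((2414019 - 1*(-794379)) + 3902631) = (-4389669 + (2 + 31280))/((2414019 + 794379) + 3902631) = (-4389669 + 31282)/(3208398 + 3902631) = -4358387/7111029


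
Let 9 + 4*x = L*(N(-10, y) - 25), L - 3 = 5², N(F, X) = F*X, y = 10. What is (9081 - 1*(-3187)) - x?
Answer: 52581/4 ≈ 13145.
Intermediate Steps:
L = 28 (L = 3 + 5² = 3 + 25 = 28)
x = -3509/4 (x = -9/4 + (28*(-10*10 - 25))/4 = -9/4 + (28*(-100 - 25))/4 = -9/4 + (28*(-125))/4 = -9/4 + (¼)*(-3500) = -9/4 - 875 = -3509/4 ≈ -877.25)
(9081 - 1*(-3187)) - x = (9081 - 1*(-3187)) - 1*(-3509/4) = (9081 + 3187) + 3509/4 = 12268 + 3509/4 = 52581/4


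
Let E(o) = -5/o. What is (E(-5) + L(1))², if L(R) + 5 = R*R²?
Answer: 9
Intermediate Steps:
L(R) = -5 + R³ (L(R) = -5 + R*R² = -5 + R³)
(E(-5) + L(1))² = (-5/(-5) + (-5 + 1³))² = (-5*(-⅕) + (-5 + 1))² = (1 - 4)² = (-3)² = 9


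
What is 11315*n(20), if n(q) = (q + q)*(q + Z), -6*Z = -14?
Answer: 30324200/3 ≈ 1.0108e+7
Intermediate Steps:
Z = 7/3 (Z = -⅙*(-14) = 7/3 ≈ 2.3333)
n(q) = 2*q*(7/3 + q) (n(q) = (q + q)*(q + 7/3) = (2*q)*(7/3 + q) = 2*q*(7/3 + q))
11315*n(20) = 11315*((⅔)*20*(7 + 3*20)) = 11315*((⅔)*20*(7 + 60)) = 11315*((⅔)*20*67) = 11315*(2680/3) = 30324200/3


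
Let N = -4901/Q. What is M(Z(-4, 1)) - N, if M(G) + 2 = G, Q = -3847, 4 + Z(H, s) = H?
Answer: -43371/3847 ≈ -11.274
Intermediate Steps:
Z(H, s) = -4 + H
M(G) = -2 + G
N = 4901/3847 (N = -4901/(-3847) = -4901*(-1/3847) = 4901/3847 ≈ 1.2740)
M(Z(-4, 1)) - N = (-2 + (-4 - 4)) - 1*4901/3847 = (-2 - 8) - 4901/3847 = -10 - 4901/3847 = -43371/3847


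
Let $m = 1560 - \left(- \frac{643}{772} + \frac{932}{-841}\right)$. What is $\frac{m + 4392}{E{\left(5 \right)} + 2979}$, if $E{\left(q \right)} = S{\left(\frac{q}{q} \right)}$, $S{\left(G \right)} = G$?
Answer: $\frac{25943679}{12985040} \approx 1.998$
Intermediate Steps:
$E{\left(q \right)} = 1$ ($E{\left(q \right)} = \frac{q}{q} = 1$)
$m = \frac{1014093387}{649252}$ ($m = 1560 - \left(\left(-643\right) \frac{1}{772} + 932 \left(- \frac{1}{841}\right)\right) = 1560 - \left(- \frac{643}{772} - \frac{932}{841}\right) = 1560 - - \frac{1260267}{649252} = 1560 + \frac{1260267}{649252} = \frac{1014093387}{649252} \approx 1561.9$)
$\frac{m + 4392}{E{\left(5 \right)} + 2979} = \frac{\frac{1014093387}{649252} + 4392}{1 + 2979} = \frac{3865608171}{649252 \cdot 2980} = \frac{3865608171}{649252} \cdot \frac{1}{2980} = \frac{25943679}{12985040}$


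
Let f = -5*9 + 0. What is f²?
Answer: 2025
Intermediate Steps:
f = -45 (f = -45 + 0 = -45)
f² = (-45)² = 2025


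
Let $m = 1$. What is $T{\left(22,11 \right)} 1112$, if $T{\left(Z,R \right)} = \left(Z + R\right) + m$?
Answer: $37808$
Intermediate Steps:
$T{\left(Z,R \right)} = 1 + R + Z$ ($T{\left(Z,R \right)} = \left(Z + R\right) + 1 = \left(R + Z\right) + 1 = 1 + R + Z$)
$T{\left(22,11 \right)} 1112 = \left(1 + 11 + 22\right) 1112 = 34 \cdot 1112 = 37808$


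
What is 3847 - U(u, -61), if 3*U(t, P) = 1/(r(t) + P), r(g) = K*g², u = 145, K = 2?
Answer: 484595048/125967 ≈ 3847.0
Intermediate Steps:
r(g) = 2*g²
U(t, P) = 1/(3*(P + 2*t²)) (U(t, P) = 1/(3*(2*t² + P)) = 1/(3*(P + 2*t²)))
3847 - U(u, -61) = 3847 - 1/(3*(-61 + 2*145²)) = 3847 - 1/(3*(-61 + 2*21025)) = 3847 - 1/(3*(-61 + 42050)) = 3847 - 1/(3*41989) = 3847 - 1*1/125967 = 3847 - 1/125967 = 484595048/125967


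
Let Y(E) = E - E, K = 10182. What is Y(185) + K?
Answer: 10182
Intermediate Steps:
Y(E) = 0
Y(185) + K = 0 + 10182 = 10182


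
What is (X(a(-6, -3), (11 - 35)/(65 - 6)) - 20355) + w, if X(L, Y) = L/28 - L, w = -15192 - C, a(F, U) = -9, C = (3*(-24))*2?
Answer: -991041/28 ≈ -35394.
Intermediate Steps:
C = -144 (C = -72*2 = -144)
w = -15048 (w = -15192 - 1*(-144) = -15192 + 144 = -15048)
X(L, Y) = -27*L/28 (X(L, Y) = L*(1/28) - L = L/28 - L = -27*L/28)
(X(a(-6, -3), (11 - 35)/(65 - 6)) - 20355) + w = (-27/28*(-9) - 20355) - 15048 = (243/28 - 20355) - 15048 = -569697/28 - 15048 = -991041/28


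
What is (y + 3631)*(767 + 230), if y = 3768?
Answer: 7376803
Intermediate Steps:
(y + 3631)*(767 + 230) = (3768 + 3631)*(767 + 230) = 7399*997 = 7376803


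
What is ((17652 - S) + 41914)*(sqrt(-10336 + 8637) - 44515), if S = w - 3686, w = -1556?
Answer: -2884928120 + 64808*I*sqrt(1699) ≈ -2.8849e+9 + 2.6713e+6*I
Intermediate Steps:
S = -5242 (S = -1556 - 3686 = -5242)
((17652 - S) + 41914)*(sqrt(-10336 + 8637) - 44515) = ((17652 - 1*(-5242)) + 41914)*(sqrt(-10336 + 8637) - 44515) = ((17652 + 5242) + 41914)*(sqrt(-1699) - 44515) = (22894 + 41914)*(I*sqrt(1699) - 44515) = 64808*(-44515 + I*sqrt(1699)) = -2884928120 + 64808*I*sqrt(1699)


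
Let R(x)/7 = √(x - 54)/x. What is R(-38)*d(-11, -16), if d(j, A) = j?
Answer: 77*I*√23/19 ≈ 19.436*I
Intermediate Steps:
R(x) = 7*√(-54 + x)/x (R(x) = 7*(√(x - 54)/x) = 7*(√(-54 + x)/x) = 7*√(-54 + x)/x)
R(-38)*d(-11, -16) = (7*√(-54 - 38)/(-38))*(-11) = (7*(-1/38)*√(-92))*(-11) = (7*(-1/38)*(2*I*√23))*(-11) = -7*I*√23/19*(-11) = 77*I*√23/19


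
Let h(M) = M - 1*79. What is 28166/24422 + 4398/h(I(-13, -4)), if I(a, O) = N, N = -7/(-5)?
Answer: -131527843/2368934 ≈ -55.522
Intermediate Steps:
N = 7/5 (N = -7*(-1/5) = 7/5 ≈ 1.4000)
I(a, O) = 7/5
h(M) = -79 + M (h(M) = M - 79 = -79 + M)
28166/24422 + 4398/h(I(-13, -4)) = 28166/24422 + 4398/(-79 + 7/5) = 28166*(1/24422) + 4398/(-388/5) = 14083/12211 + 4398*(-5/388) = 14083/12211 - 10995/194 = -131527843/2368934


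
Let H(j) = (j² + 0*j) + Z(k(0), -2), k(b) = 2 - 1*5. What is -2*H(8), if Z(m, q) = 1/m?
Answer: -382/3 ≈ -127.33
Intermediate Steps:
k(b) = -3 (k(b) = 2 - 5 = -3)
Z(m, q) = 1/m
H(j) = -⅓ + j² (H(j) = (j² + 0*j) + 1/(-3) = (j² + 0) - ⅓ = j² - ⅓ = -⅓ + j²)
-2*H(8) = -2*(-⅓ + 8²) = -2*(-⅓ + 64) = -2*191/3 = -382/3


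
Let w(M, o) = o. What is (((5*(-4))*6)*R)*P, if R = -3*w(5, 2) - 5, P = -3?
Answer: -3960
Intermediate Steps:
R = -11 (R = -3*2 - 5 = -6 - 5 = -11)
(((5*(-4))*6)*R)*P = (((5*(-4))*6)*(-11))*(-3) = (-20*6*(-11))*(-3) = -120*(-11)*(-3) = 1320*(-3) = -3960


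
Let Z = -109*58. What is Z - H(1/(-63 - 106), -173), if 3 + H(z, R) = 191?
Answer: -6510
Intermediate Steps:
H(z, R) = 188 (H(z, R) = -3 + 191 = 188)
Z = -6322
Z - H(1/(-63 - 106), -173) = -6322 - 1*188 = -6322 - 188 = -6510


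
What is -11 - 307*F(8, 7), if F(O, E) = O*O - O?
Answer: -17203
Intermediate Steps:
F(O, E) = O**2 - O
-11 - 307*F(8, 7) = -11 - 2456*(-1 + 8) = -11 - 2456*7 = -11 - 307*56 = -11 - 17192 = -17203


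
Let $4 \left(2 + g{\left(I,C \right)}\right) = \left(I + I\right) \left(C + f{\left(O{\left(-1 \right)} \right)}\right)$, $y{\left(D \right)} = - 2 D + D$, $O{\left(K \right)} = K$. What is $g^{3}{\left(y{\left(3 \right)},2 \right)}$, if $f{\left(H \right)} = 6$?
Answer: $-2744$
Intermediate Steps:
$y{\left(D \right)} = - D$
$g{\left(I,C \right)} = -2 + \frac{I \left(6 + C\right)}{2}$ ($g{\left(I,C \right)} = -2 + \frac{\left(I + I\right) \left(C + 6\right)}{4} = -2 + \frac{2 I \left(6 + C\right)}{4} = -2 + \frac{I \left(6 + C\right)}{2}$)
$g^{3}{\left(y{\left(3 \right)},2 \right)} = \left(-2 + 3 \left(\left(-1\right) 3\right) + \frac{1}{2} \cdot 2 \left(\left(-1\right) 3\right)\right)^{3} = \left(-2 + 3 \left(-3\right) + \frac{1}{2} \cdot 2 \left(-3\right)\right)^{3} = \left(-2 - 9 - 3\right)^{3} = \left(-14\right)^{3} = -2744$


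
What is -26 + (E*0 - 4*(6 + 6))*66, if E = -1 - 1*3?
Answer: -3194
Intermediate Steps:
E = -4 (E = -1 - 3 = -4)
-26 + (E*0 - 4*(6 + 6))*66 = -26 + (-4*0 - 4*(6 + 6))*66 = -26 + (0 - 4*12)*66 = -26 + (0 - 48)*66 = -26 - 48*66 = -26 - 3168 = -3194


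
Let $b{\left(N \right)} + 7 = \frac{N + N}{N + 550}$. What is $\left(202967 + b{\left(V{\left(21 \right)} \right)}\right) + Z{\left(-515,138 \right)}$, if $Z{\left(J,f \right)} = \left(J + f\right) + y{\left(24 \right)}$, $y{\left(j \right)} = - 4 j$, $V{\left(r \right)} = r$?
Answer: $\frac{115620119}{571} \approx 2.0249 \cdot 10^{5}$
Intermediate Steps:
$Z{\left(J,f \right)} = -96 + J + f$ ($Z{\left(J,f \right)} = \left(J + f\right) - 96 = -96 + J + f$)
$b{\left(N \right)} = -7 + \frac{2 N}{550 + N}$ ($b{\left(N \right)} = -7 + \frac{N + N}{N + 550} = -7 + \frac{2 N}{550 + N}$)
$\left(202967 + b{\left(V{\left(21 \right)} \right)}\right) + Z{\left(-515,138 \right)} = \left(202967 + \frac{5 \left(-770 - 21\right)}{550 + 21}\right) - 473 = \left(202967 + \frac{5 \left(-770 - 21\right)}{571}\right) - 473 = \left(202967 + 5 \cdot \frac{1}{571} \left(-791\right)\right) - 473 = \left(202967 - \frac{3955}{571}\right) - 473 = \frac{115890202}{571} - 473 = \frac{115620119}{571}$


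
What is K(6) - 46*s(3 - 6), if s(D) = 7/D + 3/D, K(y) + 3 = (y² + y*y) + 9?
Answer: 694/3 ≈ 231.33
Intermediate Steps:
K(y) = 6 + 2*y² (K(y) = -3 + ((y² + y*y) + 9) = -3 + ((y² + y²) + 9) = -3 + (2*y² + 9) = -3 + (9 + 2*y²) = 6 + 2*y²)
s(D) = 10/D
K(6) - 46*s(3 - 6) = (6 + 2*6²) - 460/(3 - 6) = (6 + 2*36) - 460/(-3) = (6 + 72) - 460*(-1)/3 = 78 - 46*(-10/3) = 78 + 460/3 = 694/3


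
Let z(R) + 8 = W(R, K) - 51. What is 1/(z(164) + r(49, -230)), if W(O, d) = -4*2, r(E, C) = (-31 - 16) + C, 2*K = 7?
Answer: -1/344 ≈ -0.0029070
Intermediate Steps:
K = 7/2 (K = (1/2)*7 = 7/2 ≈ 3.5000)
r(E, C) = -47 + C
W(O, d) = -8
z(R) = -67 (z(R) = -8 + (-8 - 51) = -8 - 59 = -67)
1/(z(164) + r(49, -230)) = 1/(-67 + (-47 - 230)) = 1/(-67 - 277) = 1/(-344) = -1/344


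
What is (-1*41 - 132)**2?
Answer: 29929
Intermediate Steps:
(-1*41 - 132)**2 = (-41 - 132)**2 = (-173)**2 = 29929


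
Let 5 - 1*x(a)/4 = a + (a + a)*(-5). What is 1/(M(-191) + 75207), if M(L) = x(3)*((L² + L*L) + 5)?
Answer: 1/9414983 ≈ 1.0621e-7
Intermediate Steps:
x(a) = 20 + 36*a (x(a) = 20 - 4*(a + (a + a)*(-5)) = 20 - 4*(a + (2*a)*(-5)) = 20 - 4*(a - 10*a) = 20 - (-36)*a = 20 + 36*a)
M(L) = 640 + 256*L² (M(L) = (20 + 36*3)*((L² + L*L) + 5) = (20 + 108)*((L² + L²) + 5) = 128*(2*L² + 5) = 128*(5 + 2*L²) = 640 + 256*L²)
1/(M(-191) + 75207) = 1/((640 + 256*(-191)²) + 75207) = 1/((640 + 256*36481) + 75207) = 1/((640 + 9339136) + 75207) = 1/(9339776 + 75207) = 1/9414983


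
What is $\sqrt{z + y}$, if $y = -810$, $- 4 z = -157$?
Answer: $\frac{i \sqrt{3083}}{2} \approx 27.762 i$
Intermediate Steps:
$z = \frac{157}{4}$ ($z = \left(- \frac{1}{4}\right) \left(-157\right) = \frac{157}{4} \approx 39.25$)
$\sqrt{z + y} = \sqrt{\frac{157}{4} - 810} = \sqrt{- \frac{3083}{4}} = \frac{i \sqrt{3083}}{2}$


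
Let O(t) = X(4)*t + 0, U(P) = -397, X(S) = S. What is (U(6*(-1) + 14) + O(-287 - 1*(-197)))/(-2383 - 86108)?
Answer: 757/88491 ≈ 0.0085545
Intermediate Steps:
O(t) = 4*t (O(t) = 4*t + 0 = 4*t)
(U(6*(-1) + 14) + O(-287 - 1*(-197)))/(-2383 - 86108) = (-397 + 4*(-287 - 1*(-197)))/(-2383 - 86108) = (-397 + 4*(-287 + 197))/(-88491) = (-397 + 4*(-90))*(-1/88491) = (-397 - 360)*(-1/88491) = -757*(-1/88491) = 757/88491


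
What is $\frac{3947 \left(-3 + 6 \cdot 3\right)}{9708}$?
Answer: $\frac{19735}{3236} \approx 6.0986$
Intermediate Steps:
$\frac{3947 \left(-3 + 6 \cdot 3\right)}{9708} = 3947 \left(-3 + 18\right) \frac{1}{9708} = 3947 \cdot 15 \cdot \frac{1}{9708} = 59205 \cdot \frac{1}{9708} = \frac{19735}{3236}$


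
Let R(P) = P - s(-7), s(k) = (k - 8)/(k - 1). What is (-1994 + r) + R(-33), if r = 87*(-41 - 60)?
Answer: -86527/8 ≈ -10816.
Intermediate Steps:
s(k) = (-8 + k)/(-1 + k)
R(P) = -15/8 + P (R(P) = P - (-8 - 7)/(-1 - 7) = P - (-15)/(-8) = P - (-1)*(-15)/8 = P - 1*15/8 = P - 15/8 = -15/8 + P)
r = -8787 (r = 87*(-101) = -8787)
(-1994 + r) + R(-33) = (-1994 - 8787) + (-15/8 - 33) = -10781 - 279/8 = -86527/8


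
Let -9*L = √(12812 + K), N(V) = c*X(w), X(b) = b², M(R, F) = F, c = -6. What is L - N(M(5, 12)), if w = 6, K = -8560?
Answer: 216 - 2*√1063/9 ≈ 208.75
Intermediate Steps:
N(V) = -216 (N(V) = -6*6² = -6*36 = -216)
L = -2*√1063/9 (L = -√(12812 - 8560)/9 = -2*√1063/9 ≈ -7.2453)
L - N(M(5, 12)) = -2*√1063/9 - 1*(-216) = -2*√1063/9 + 216 = 216 - 2*√1063/9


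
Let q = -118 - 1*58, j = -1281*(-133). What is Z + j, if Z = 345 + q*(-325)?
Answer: 227918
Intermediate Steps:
j = 170373
q = -176 (q = -118 - 58 = -176)
Z = 57545 (Z = 345 - 176*(-325) = 345 + 57200 = 57545)
Z + j = 57545 + 170373 = 227918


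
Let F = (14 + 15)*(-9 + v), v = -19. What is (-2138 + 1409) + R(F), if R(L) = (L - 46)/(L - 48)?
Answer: -313041/430 ≈ -728.00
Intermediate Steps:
F = -812 (F = (14 + 15)*(-9 - 19) = 29*(-28) = -812)
R(L) = (-46 + L)/(-48 + L)
(-2138 + 1409) + R(F) = (-2138 + 1409) + (-46 - 812)/(-48 - 812) = -729 - 858/(-860) = -729 - 1/860*(-858) = -729 + 429/430 = -313041/430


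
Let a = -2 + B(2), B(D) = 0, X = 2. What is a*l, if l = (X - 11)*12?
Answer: 216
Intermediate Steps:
l = -108 (l = (2 - 11)*12 = -9*12 = -108)
a = -2 (a = -2 + 0 = -2)
a*l = -2*(-108) = 216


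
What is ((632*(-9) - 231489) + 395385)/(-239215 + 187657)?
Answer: -26368/8593 ≈ -3.0685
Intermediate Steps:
((632*(-9) - 231489) + 395385)/(-239215 + 187657) = ((-5688 - 231489) + 395385)/(-51558) = (-237177 + 395385)*(-1/51558) = 158208*(-1/51558) = -26368/8593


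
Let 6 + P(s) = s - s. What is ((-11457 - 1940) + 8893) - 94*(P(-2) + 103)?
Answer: -13622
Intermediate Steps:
P(s) = -6 (P(s) = -6 + (s - s) = -6 + 0 = -6)
((-11457 - 1940) + 8893) - 94*(P(-2) + 103) = ((-11457 - 1940) + 8893) - 94*(-6 + 103) = (-13397 + 8893) - 94*97 = -4504 - 1*9118 = -4504 - 9118 = -13622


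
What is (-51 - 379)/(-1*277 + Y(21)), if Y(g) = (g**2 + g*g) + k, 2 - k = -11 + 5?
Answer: -430/613 ≈ -0.70147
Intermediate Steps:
k = 8 (k = 2 - (-11 + 5) = 2 - 1*(-6) = 2 + 6 = 8)
Y(g) = 8 + 2*g**2 (Y(g) = (g**2 + g*g) + 8 = (g**2 + g**2) + 8 = 2*g**2 + 8 = 8 + 2*g**2)
(-51 - 379)/(-1*277 + Y(21)) = (-51 - 379)/(-1*277 + (8 + 2*21**2)) = -430/(-277 + (8 + 2*441)) = -430/(-277 + (8 + 882)) = -430/(-277 + 890) = -430/613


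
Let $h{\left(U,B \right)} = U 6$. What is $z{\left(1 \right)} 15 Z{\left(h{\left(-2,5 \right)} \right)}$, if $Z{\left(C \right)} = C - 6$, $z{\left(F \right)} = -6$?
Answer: $1620$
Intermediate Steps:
$h{\left(U,B \right)} = 6 U$
$Z{\left(C \right)} = -6 + C$ ($Z{\left(C \right)} = C - 6 = -6 + C$)
$z{\left(1 \right)} 15 Z{\left(h{\left(-2,5 \right)} \right)} = \left(-6\right) 15 \left(-6 + 6 \left(-2\right)\right) = - 90 \left(-6 - 12\right) = \left(-90\right) \left(-18\right) = 1620$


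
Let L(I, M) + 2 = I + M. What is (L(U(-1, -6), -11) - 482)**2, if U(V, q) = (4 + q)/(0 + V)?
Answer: 243049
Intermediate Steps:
U(V, q) = (4 + q)/V
L(I, M) = -2 + I + M (L(I, M) = -2 + (I + M) = -2 + I + M)
(L(U(-1, -6), -11) - 482)**2 = ((-2 + (4 - 6)/(-1) - 11) - 482)**2 = ((-2 - 1*(-2) - 11) - 482)**2 = ((-2 + 2 - 11) - 482)**2 = (-11 - 482)**2 = (-493)**2 = 243049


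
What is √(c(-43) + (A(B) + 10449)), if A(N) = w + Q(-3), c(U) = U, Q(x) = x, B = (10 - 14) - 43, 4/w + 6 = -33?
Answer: 11*√130767/39 ≈ 101.99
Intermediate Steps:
w = -4/39 (w = 4/(-6 - 33) = 4/(-39) = 4*(-1/39) = -4/39 ≈ -0.10256)
B = -47 (B = -4 - 43 = -47)
A(N) = -121/39 (A(N) = -4/39 - 3 = -121/39)
√(c(-43) + (A(B) + 10449)) = √(-43 + (-121/39 + 10449)) = √(-43 + 407390/39) = √(405713/39) = 11*√130767/39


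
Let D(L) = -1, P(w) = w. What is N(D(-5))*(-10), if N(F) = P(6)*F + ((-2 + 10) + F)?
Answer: -10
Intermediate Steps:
N(F) = 8 + 7*F (N(F) = 6*F + ((-2 + 10) + F) = 6*F + (8 + F) = 8 + 7*F)
N(D(-5))*(-10) = (8 + 7*(-1))*(-10) = (8 - 7)*(-10) = 1*(-10) = -10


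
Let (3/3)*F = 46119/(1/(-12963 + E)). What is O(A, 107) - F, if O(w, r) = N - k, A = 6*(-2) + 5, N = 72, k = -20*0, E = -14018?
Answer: 1244336811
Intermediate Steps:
k = 0
F = -1244336739 (F = 46119/(1/(-12963 - 14018)) = 46119/(1/(-26981)) = 46119/(-1/26981) = 46119*(-26981) = -1244336739)
A = -7 (A = -12 + 5 = -7)
O(w, r) = 72 (O(w, r) = 72 - 1*0 = 72 + 0 = 72)
O(A, 107) - F = 72 - 1*(-1244336739) = 72 + 1244336739 = 1244336811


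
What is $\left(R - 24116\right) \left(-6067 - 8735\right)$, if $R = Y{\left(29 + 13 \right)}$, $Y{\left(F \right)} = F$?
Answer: $356343348$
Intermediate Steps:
$R = 42$ ($R = 29 + 13 = 42$)
$\left(R - 24116\right) \left(-6067 - 8735\right) = \left(42 - 24116\right) \left(-6067 - 8735\right) = \left(-24074\right) \left(-14802\right) = 356343348$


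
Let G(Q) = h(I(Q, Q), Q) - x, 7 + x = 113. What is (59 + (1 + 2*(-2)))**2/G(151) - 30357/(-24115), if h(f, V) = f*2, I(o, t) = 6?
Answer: -36385541/1133405 ≈ -32.103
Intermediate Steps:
x = 106 (x = -7 + 113 = 106)
h(f, V) = 2*f
G(Q) = -94 (G(Q) = 2*6 - 1*106 = 12 - 106 = -94)
(59 + (1 + 2*(-2)))**2/G(151) - 30357/(-24115) = (59 + (1 + 2*(-2)))**2/(-94) - 30357/(-24115) = (59 + (1 - 4))**2*(-1/94) - 30357*(-1/24115) = (59 - 3)**2*(-1/94) + 30357/24115 = 56**2*(-1/94) + 30357/24115 = 3136*(-1/94) + 30357/24115 = -1568/47 + 30357/24115 = -36385541/1133405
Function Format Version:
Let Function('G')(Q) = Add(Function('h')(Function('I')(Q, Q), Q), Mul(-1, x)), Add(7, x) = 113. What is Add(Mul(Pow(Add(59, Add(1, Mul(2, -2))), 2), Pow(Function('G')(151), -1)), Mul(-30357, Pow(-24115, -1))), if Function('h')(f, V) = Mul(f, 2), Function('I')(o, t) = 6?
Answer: Rational(-36385541, 1133405) ≈ -32.103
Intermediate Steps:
x = 106 (x = Add(-7, 113) = 106)
Function('h')(f, V) = Mul(2, f)
Function('G')(Q) = -94 (Function('G')(Q) = Add(Mul(2, 6), Mul(-1, 106)) = Add(12, -106) = -94)
Add(Mul(Pow(Add(59, Add(1, Mul(2, -2))), 2), Pow(Function('G')(151), -1)), Mul(-30357, Pow(-24115, -1))) = Add(Mul(Pow(Add(59, Add(1, Mul(2, -2))), 2), Pow(-94, -1)), Mul(-30357, Pow(-24115, -1))) = Add(Mul(Pow(Add(59, Add(1, -4)), 2), Rational(-1, 94)), Mul(-30357, Rational(-1, 24115))) = Add(Mul(Pow(Add(59, -3), 2), Rational(-1, 94)), Rational(30357, 24115)) = Add(Mul(Pow(56, 2), Rational(-1, 94)), Rational(30357, 24115)) = Add(Mul(3136, Rational(-1, 94)), Rational(30357, 24115)) = Add(Rational(-1568, 47), Rational(30357, 24115)) = Rational(-36385541, 1133405)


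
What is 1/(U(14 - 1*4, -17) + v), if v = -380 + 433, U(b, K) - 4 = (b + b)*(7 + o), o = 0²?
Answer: 1/197 ≈ 0.0050761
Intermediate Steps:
o = 0
U(b, K) = 4 + 14*b (U(b, K) = 4 + (b + b)*(7 + 0) = 4 + (2*b)*7 = 4 + 14*b)
v = 53
1/(U(14 - 1*4, -17) + v) = 1/((4 + 14*(14 - 1*4)) + 53) = 1/((4 + 14*(14 - 4)) + 53) = 1/((4 + 14*10) + 53) = 1/((4 + 140) + 53) = 1/(144 + 53) = 1/197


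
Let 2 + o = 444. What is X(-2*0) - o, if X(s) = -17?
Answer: -459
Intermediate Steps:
o = 442 (o = -2 + 444 = 442)
X(-2*0) - o = -17 - 1*442 = -17 - 442 = -459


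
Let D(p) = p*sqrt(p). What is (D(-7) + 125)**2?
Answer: 15282 - 1750*I*sqrt(7) ≈ 15282.0 - 4630.1*I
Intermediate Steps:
D(p) = p**(3/2)
(D(-7) + 125)**2 = ((-7)**(3/2) + 125)**2 = (-7*I*sqrt(7) + 125)**2 = (125 - 7*I*sqrt(7))**2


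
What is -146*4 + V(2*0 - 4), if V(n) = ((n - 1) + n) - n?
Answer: -589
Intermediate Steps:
V(n) = -1 + n (V(n) = ((-1 + n) + n) - n = (-1 + 2*n) - n = -1 + n)
-146*4 + V(2*0 - 4) = -146*4 + (-1 + (2*0 - 4)) = -584 + (-1 + (0 - 4)) = -584 + (-1 - 4) = -584 - 5 = -589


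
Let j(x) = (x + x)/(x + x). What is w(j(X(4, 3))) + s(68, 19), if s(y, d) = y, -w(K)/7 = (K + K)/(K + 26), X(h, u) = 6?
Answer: 1822/27 ≈ 67.481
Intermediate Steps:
j(x) = 1 (j(x) = (2*x)/((2*x)) = (2*x)*(1/(2*x)) = 1)
w(K) = -14*K/(26 + K) (w(K) = -7*(K + K)/(K + 26) = -7*2*K/(26 + K) = -14*K/(26 + K))
w(j(X(4, 3))) + s(68, 19) = -14*1/(26 + 1) + 68 = -14*1/27 + 68 = -14*1*1/27 + 68 = -14/27 + 68 = 1822/27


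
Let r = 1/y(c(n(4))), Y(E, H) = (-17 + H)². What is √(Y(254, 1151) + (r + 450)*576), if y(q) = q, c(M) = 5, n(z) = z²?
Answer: 6*√1073105/5 ≈ 1243.1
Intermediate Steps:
r = ⅕ (r = 1/5 = ⅕ ≈ 0.20000)
√(Y(254, 1151) + (r + 450)*576) = √((-17 + 1151)² + (⅕ + 450)*576) = √(1134² + (2251/5)*576) = √(1285956 + 1296576/5) = √(7726356/5) = 6*√1073105/5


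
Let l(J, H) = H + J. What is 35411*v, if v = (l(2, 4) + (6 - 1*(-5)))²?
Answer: 10233779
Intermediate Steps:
v = 289 (v = ((4 + 2) + (6 - 1*(-5)))² = (6 + (6 + 5))² = (6 + 11)² = 17² = 289)
35411*v = 35411*289 = 10233779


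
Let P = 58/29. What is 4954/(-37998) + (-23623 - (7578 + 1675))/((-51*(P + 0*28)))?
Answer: 104059745/322983 ≈ 322.18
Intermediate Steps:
P = 2 (P = 58*(1/29) = 2)
4954/(-37998) + (-23623 - (7578 + 1675))/((-51*(P + 0*28))) = 4954/(-37998) + (-23623 - (7578 + 1675))/((-51*(2 + 0*28))) = 4954*(-1/37998) + (-23623 - 1*9253)/((-51*(2 + 0))) = -2477/18999 + (-23623 - 9253)/((-51*2)) = -2477/18999 - 32876/(-102) = -2477/18999 - 32876*(-1/102) = -2477/18999 + 16438/51 = 104059745/322983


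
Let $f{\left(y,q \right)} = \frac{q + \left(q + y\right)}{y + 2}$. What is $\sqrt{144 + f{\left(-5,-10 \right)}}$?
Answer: $\frac{\sqrt{1371}}{3} \approx 12.342$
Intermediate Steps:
$f{\left(y,q \right)} = \frac{y + 2 q}{2 + y}$
$\sqrt{144 + f{\left(-5,-10 \right)}} = \sqrt{144 + \frac{-5 + 2 \left(-10\right)}{2 - 5}} = \sqrt{144 + \frac{-5 - 20}{-3}} = \sqrt{144 - - \frac{25}{3}} = \sqrt{144 + \frac{25}{3}} = \sqrt{\frac{457}{3}} = \frac{\sqrt{1371}}{3}$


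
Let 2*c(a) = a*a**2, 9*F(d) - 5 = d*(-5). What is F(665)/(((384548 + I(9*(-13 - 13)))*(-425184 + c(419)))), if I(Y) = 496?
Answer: -1660/62991968088159 ≈ -2.6353e-11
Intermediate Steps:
F(d) = 5/9 - 5*d/9 (F(d) = 5/9 + (d*(-5))/9 = 5/9 + (-5*d)/9 = 5/9 - 5*d/9)
c(a) = a**3/2 (c(a) = (a*a**2)/2 = a**3/2)
F(665)/(((384548 + I(9*(-13 - 13)))*(-425184 + c(419)))) = (5/9 - 5/9*665)/(((384548 + 496)*(-425184 + (1/2)*419**3))) = (5/9 - 3325/9)/((385044*(-425184 + (1/2)*73560059))) = -3320*1/(385044*(-425184 + 73560059/2))/9 = -3320/(9*(385044*(72709691/2))) = -3320/9/13998215130702 = -3320/9*1/13998215130702 = -1660/62991968088159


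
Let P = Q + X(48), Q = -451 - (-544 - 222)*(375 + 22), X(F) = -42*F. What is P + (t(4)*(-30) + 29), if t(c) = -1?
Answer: 301694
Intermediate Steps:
Q = 303651 (Q = -451 - (-766)*397 = -451 - 1*(-304102) = -451 + 304102 = 303651)
P = 301635 (P = 303651 - 42*48 = 303651 - 2016 = 301635)
P + (t(4)*(-30) + 29) = 301635 + (-1*(-30) + 29) = 301635 + (30 + 29) = 301635 + 59 = 301694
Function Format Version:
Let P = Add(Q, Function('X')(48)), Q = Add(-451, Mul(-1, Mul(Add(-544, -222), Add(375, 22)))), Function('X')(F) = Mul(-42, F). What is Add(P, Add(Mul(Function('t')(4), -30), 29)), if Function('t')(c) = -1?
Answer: 301694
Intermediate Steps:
Q = 303651 (Q = Add(-451, Mul(-1, Mul(-766, 397))) = Add(-451, Mul(-1, -304102)) = Add(-451, 304102) = 303651)
P = 301635 (P = Add(303651, Mul(-42, 48)) = Add(303651, -2016) = 301635)
Add(P, Add(Mul(Function('t')(4), -30), 29)) = Add(301635, Add(Mul(-1, -30), 29)) = Add(301635, Add(30, 29)) = Add(301635, 59) = 301694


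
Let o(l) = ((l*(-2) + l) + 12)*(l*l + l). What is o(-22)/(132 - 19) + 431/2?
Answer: 80119/226 ≈ 354.51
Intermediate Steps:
o(l) = (12 - l)*(l + l**2) (o(l) = ((-2*l + l) + 12)*(l**2 + l) = (-l + 12)*(l + l**2) = (12 - l)*(l + l**2))
o(-22)/(132 - 19) + 431/2 = (-22*(12 - 1*(-22)**2 + 11*(-22)))/(132 - 19) + 431/2 = -22*(12 - 1*484 - 242)/113 + 431*(1/2) = -22*(12 - 484 - 242)*(1/113) + 431/2 = -22*(-714)*(1/113) + 431/2 = 15708*(1/113) + 431/2 = 15708/113 + 431/2 = 80119/226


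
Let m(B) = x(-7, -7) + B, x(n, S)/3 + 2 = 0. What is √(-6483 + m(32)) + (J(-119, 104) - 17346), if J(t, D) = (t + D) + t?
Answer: -17480 + I*√6457 ≈ -17480.0 + 80.355*I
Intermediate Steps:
x(n, S) = -6 (x(n, S) = -6 + 3*0 = -6 + 0 = -6)
m(B) = -6 + B
J(t, D) = D + 2*t (J(t, D) = (D + t) + t = D + 2*t)
√(-6483 + m(32)) + (J(-119, 104) - 17346) = √(-6483 + (-6 + 32)) + ((104 + 2*(-119)) - 17346) = √(-6483 + 26) + ((104 - 238) - 17346) = √(-6457) + (-134 - 17346) = I*√6457 - 17480 = -17480 + I*√6457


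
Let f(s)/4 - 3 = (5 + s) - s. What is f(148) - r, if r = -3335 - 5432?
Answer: 8799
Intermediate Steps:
r = -8767
f(s) = 32 (f(s) = 12 + 4*((5 + s) - s) = 12 + 4*5 = 12 + 20 = 32)
f(148) - r = 32 - 1*(-8767) = 32 + 8767 = 8799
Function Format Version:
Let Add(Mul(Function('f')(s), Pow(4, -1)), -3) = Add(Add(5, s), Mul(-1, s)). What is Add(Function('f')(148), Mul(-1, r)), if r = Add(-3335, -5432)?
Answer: 8799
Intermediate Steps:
r = -8767
Function('f')(s) = 32 (Function('f')(s) = Add(12, Mul(4, Add(Add(5, s), Mul(-1, s)))) = Add(12, Mul(4, 5)) = Add(12, 20) = 32)
Add(Function('f')(148), Mul(-1, r)) = Add(32, Mul(-1, -8767)) = Add(32, 8767) = 8799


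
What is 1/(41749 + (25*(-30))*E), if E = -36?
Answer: 1/68749 ≈ 1.4546e-5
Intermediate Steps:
1/(41749 + (25*(-30))*E) = 1/(41749 + (25*(-30))*(-36)) = 1/(41749 - 750*(-36)) = 1/(41749 + 27000) = 1/68749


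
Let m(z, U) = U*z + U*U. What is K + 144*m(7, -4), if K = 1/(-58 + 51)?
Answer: -12097/7 ≈ -1728.1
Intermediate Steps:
m(z, U) = U² + U*z (m(z, U) = U*z + U² = U² + U*z)
K = -⅐ (K = 1/(-7) = -⅐ ≈ -0.14286)
K + 144*m(7, -4) = -⅐ + 144*(-4*(-4 + 7)) = -⅐ + 144*(-4*3) = -⅐ + 144*(-12) = -⅐ - 1728 = -12097/7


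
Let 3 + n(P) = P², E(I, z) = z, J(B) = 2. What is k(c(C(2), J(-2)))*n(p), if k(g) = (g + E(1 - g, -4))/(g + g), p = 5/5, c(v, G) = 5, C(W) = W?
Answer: -⅕ ≈ -0.20000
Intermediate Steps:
p = 1 (p = 5*(⅕) = 1)
k(g) = (-4 + g)/(2*g) (k(g) = (g - 4)/(g + g) = (-4 + g)/((2*g)) = (-4 + g)*(1/(2*g)) = (-4 + g)/(2*g))
n(P) = -3 + P²
k(c(C(2), J(-2)))*n(p) = ((½)*(-4 + 5)/5)*(-3 + 1²) = ((½)*(⅕)*1)*(-3 + 1) = (⅒)*(-2) = -⅕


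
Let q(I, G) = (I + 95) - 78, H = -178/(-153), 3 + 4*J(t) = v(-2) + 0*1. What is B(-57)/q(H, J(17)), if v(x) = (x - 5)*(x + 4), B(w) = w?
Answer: -8721/2779 ≈ -3.1382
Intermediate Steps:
v(x) = (-5 + x)*(4 + x)
J(t) = -17/4 (J(t) = -3/4 + ((-20 + (-2)**2 - 1*(-2)) + 0*1)/4 = -3/4 + ((-20 + 4 + 2) + 0)/4 = -3/4 + (-14 + 0)/4 = -3/4 + (1/4)*(-14) = -3/4 - 7/2 = -17/4)
H = 178/153 (H = -178*(-1/153) = 178/153 ≈ 1.1634)
q(I, G) = 17 + I (q(I, G) = (95 + I) - 78 = 17 + I)
B(-57)/q(H, J(17)) = -57/(17 + 178/153) = -57/2779/153 = -57*153/2779 = -8721/2779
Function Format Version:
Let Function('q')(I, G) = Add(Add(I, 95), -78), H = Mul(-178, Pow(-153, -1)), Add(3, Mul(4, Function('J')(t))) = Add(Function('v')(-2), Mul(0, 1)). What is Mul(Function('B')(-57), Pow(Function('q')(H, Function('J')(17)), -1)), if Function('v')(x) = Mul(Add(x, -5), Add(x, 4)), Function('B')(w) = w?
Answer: Rational(-8721, 2779) ≈ -3.1382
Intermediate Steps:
Function('v')(x) = Mul(Add(-5, x), Add(4, x))
Function('J')(t) = Rational(-17, 4) (Function('J')(t) = Add(Rational(-3, 4), Mul(Rational(1, 4), Add(Add(-20, Pow(-2, 2), Mul(-1, -2)), Mul(0, 1)))) = Add(Rational(-3, 4), Mul(Rational(1, 4), Add(Add(-20, 4, 2), 0))) = Add(Rational(-3, 4), Mul(Rational(1, 4), Add(-14, 0))) = Add(Rational(-3, 4), Mul(Rational(1, 4), -14)) = Add(Rational(-3, 4), Rational(-7, 2)) = Rational(-17, 4))
H = Rational(178, 153) (H = Mul(-178, Rational(-1, 153)) = Rational(178, 153) ≈ 1.1634)
Function('q')(I, G) = Add(17, I) (Function('q')(I, G) = Add(Add(95, I), -78) = Add(17, I))
Mul(Function('B')(-57), Pow(Function('q')(H, Function('J')(17)), -1)) = Mul(-57, Pow(Add(17, Rational(178, 153)), -1)) = Mul(-57, Pow(Rational(2779, 153), -1)) = Mul(-57, Rational(153, 2779)) = Rational(-8721, 2779)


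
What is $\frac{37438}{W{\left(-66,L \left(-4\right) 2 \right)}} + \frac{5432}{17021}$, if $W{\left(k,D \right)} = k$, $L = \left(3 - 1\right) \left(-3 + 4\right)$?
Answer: $- \frac{318436843}{561693} \approx -566.92$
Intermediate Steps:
$L = 2$ ($L = 2 \cdot 1 = 2$)
$\frac{37438}{W{\left(-66,L \left(-4\right) 2 \right)}} + \frac{5432}{17021} = \frac{37438}{-66} + \frac{5432}{17021} = 37438 \left(- \frac{1}{66}\right) + 5432 \cdot \frac{1}{17021} = - \frac{18719}{33} + \frac{5432}{17021} = - \frac{318436843}{561693}$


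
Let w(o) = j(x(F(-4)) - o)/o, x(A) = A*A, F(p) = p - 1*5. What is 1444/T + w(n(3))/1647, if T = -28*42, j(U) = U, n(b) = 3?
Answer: -195641/161406 ≈ -1.2121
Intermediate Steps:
F(p) = -5 + p (F(p) = p - 5 = -5 + p)
x(A) = A²
T = -1176
w(o) = (81 - o)/o (w(o) = ((-5 - 4)² - o)/o = ((-9)² - o)/o = (81 - o)/o)
1444/T + w(n(3))/1647 = 1444/(-1176) + ((81 - 1*3)/3)/1647 = 1444*(-1/1176) + ((81 - 3)/3)*(1/1647) = -361/294 + ((⅓)*78)*(1/1647) = -361/294 + 26*(1/1647) = -361/294 + 26/1647 = -195641/161406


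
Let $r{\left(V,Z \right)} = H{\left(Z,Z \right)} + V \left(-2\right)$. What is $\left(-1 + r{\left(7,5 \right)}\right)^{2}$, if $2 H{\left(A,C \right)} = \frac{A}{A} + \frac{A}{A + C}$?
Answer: $\frac{3249}{16} \approx 203.06$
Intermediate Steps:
$H{\left(A,C \right)} = \frac{1}{2} + \frac{A}{2 \left(A + C\right)}$ ($H{\left(A,C \right)} = \frac{\frac{A}{A} + \frac{A}{A + C}}{2} = \frac{1 + \frac{A}{A + C}}{2} = \frac{1}{2} + \frac{A}{2 \left(A + C\right)}$)
$r{\left(V,Z \right)} = \frac{3}{4} - 2 V$ ($r{\left(V,Z \right)} = \frac{Z + \frac{Z}{2}}{Z + Z} + V \left(-2\right) = \frac{\frac{3}{2} Z}{2 Z} - 2 V = \frac{1}{2 Z} \frac{3 Z}{2} - 2 V = \frac{3}{4} - 2 V$)
$\left(-1 + r{\left(7,5 \right)}\right)^{2} = \left(-1 + \left(\frac{3}{4} - 14\right)\right)^{2} = \left(-1 - \frac{53}{4}\right)^{2} = \left(- \frac{57}{4}\right)^{2} = \frac{3249}{16}$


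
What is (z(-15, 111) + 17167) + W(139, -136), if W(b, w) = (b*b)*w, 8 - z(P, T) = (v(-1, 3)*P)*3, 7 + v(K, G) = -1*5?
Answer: -2611021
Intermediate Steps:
v(K, G) = -12 (v(K, G) = -7 - 1*5 = -7 - 5 = -12)
z(P, T) = 8 + 36*P (z(P, T) = 8 - (-12*P)*3 = 8 - (-36)*P = 8 + 36*P)
W(b, w) = w*b² (W(b, w) = b²*w = w*b²)
(z(-15, 111) + 17167) + W(139, -136) = ((8 + 36*(-15)) + 17167) - 136*139² = ((8 - 540) + 17167) - 136*19321 = (-532 + 17167) - 2627656 = 16635 - 2627656 = -2611021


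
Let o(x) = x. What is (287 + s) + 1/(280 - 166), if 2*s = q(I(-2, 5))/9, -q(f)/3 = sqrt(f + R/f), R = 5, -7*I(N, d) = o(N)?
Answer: 32719/114 - sqrt(3486)/84 ≈ 286.31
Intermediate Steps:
I(N, d) = -N/7
q(f) = -3*sqrt(f + 5/f)
s = -sqrt(3486)/84 (s = (-3*sqrt(-1/7*(-2) + 5/((-1/7*(-2))))/9)/2 = (-3*sqrt(2/7 + 5/(2/7))*(1/9))/2 = (-3*sqrt(2/7 + 5*(7/2))*(1/9))/2 = (-3*sqrt(2/7 + 35/2)*(1/9))/2 = (-3*sqrt(3486)/14*(1/9))/2 = (-sqrt(3486)/42)/2 = -sqrt(3486)/84 ≈ -0.70289)
(287 + s) + 1/(280 - 166) = (287 - sqrt(3486)/84) + 1/(280 - 166) = (287 - sqrt(3486)/84) + 1/114 = 32719/114 - sqrt(3486)/84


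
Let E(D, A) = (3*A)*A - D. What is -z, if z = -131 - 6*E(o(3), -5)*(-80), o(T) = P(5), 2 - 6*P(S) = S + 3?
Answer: -36349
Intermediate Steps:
P(S) = -⅙ - S/6 (P(S) = ⅓ - (S + 3)/6 = ⅓ - (3 + S)/6 = ⅓ + (-½ - S/6) = -⅙ - S/6)
o(T) = -1 (o(T) = -⅙ - ⅙*5 = -⅙ - ⅚ = -1)
E(D, A) = -D + 3*A² (E(D, A) = 3*A² - D = -D + 3*A²)
z = 36349 (z = -131 - 6*(-1*(-1) + 3*(-5)²)*(-80) = -131 - 6*(1 + 3*25)*(-80) = -131 - 6*(1 + 75)*(-80) = -131 - 6*76*(-80) = -131 - 456*(-80) = -131 + 36480 = 36349)
-z = -1*36349 = -36349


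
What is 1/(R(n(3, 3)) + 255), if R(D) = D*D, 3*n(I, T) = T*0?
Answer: 1/255 ≈ 0.0039216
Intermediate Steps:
n(I, T) = 0 (n(I, T) = (T*0)/3 = (⅓)*0 = 0)
R(D) = D²
1/(R(n(3, 3)) + 255) = 1/(0² + 255) = 1/(0 + 255) = 1/255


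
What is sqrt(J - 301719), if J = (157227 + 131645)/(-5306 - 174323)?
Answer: I*sqrt(9735491429053367)/179629 ≈ 549.29*I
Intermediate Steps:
J = -288872/179629 (J = 288872/(-179629) = 288872*(-1/179629) = -288872/179629 ≈ -1.6082)
sqrt(J - 301719) = sqrt(-288872/179629 - 301719) = sqrt(-54197771123/179629) = I*sqrt(9735491429053367)/179629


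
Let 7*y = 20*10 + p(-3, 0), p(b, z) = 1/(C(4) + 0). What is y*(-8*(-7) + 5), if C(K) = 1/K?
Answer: 12444/7 ≈ 1777.7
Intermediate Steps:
p(b, z) = 4 (p(b, z) = 1/(1/4 + 0) = 1/(¼ + 0) = 1/(¼) = 4)
y = 204/7 (y = (20*10 + 4)/7 = (200 + 4)/7 = (⅐)*204 = 204/7 ≈ 29.143)
y*(-8*(-7) + 5) = 204*(-8*(-7) + 5)/7 = 204*(56 + 5)/7 = (204/7)*61 = 12444/7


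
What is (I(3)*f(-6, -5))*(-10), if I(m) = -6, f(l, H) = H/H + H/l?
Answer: 110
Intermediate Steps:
f(l, H) = 1 + H/l
(I(3)*f(-6, -5))*(-10) = -6*(-5 - 6)/(-6)*(-10) = -(-1)*(-11)*(-10) = -6*11/6*(-10) = -11*(-10) = 110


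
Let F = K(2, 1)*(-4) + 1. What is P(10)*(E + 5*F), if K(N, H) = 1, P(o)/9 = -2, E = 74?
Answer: -1062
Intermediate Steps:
P(o) = -18 (P(o) = 9*(-2) = -18)
F = -3 (F = 1*(-4) + 1 = -4 + 1 = -3)
P(10)*(E + 5*F) = -18*(74 + 5*(-3)) = -18*(74 - 15) = -18*59 = -1062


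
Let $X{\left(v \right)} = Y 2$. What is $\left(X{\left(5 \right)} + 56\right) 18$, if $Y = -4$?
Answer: $864$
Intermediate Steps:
$X{\left(v \right)} = -8$ ($X{\left(v \right)} = \left(-4\right) 2 = -8$)
$\left(X{\left(5 \right)} + 56\right) 18 = \left(-8 + 56\right) 18 = 48 \cdot 18 = 864$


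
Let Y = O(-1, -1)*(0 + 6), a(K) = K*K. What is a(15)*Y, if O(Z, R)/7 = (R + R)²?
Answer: 37800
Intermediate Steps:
O(Z, R) = 28*R² (O(Z, R) = 7*(R + R)² = 7*(2*R)² = 7*(4*R²) = 28*R²)
a(K) = K²
Y = 168 (Y = (28*(-1)²)*(0 + 6) = (28*1)*6 = 28*6 = 168)
a(15)*Y = 15²*168 = 225*168 = 37800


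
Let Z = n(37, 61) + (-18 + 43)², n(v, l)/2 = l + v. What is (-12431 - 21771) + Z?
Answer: -33381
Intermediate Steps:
n(v, l) = 2*l + 2*v (n(v, l) = 2*(l + v) = 2*l + 2*v)
Z = 821 (Z = (2*61 + 2*37) + (-18 + 43)² = (122 + 74) + 25² = 196 + 625 = 821)
(-12431 - 21771) + Z = (-12431 - 21771) + 821 = -34202 + 821 = -33381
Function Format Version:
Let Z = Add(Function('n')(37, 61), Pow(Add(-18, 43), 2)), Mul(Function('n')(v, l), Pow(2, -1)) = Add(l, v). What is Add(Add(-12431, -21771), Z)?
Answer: -33381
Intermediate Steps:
Function('n')(v, l) = Add(Mul(2, l), Mul(2, v)) (Function('n')(v, l) = Mul(2, Add(l, v)) = Add(Mul(2, l), Mul(2, v)))
Z = 821 (Z = Add(Add(Mul(2, 61), Mul(2, 37)), Pow(Add(-18, 43), 2)) = Add(Add(122, 74), Pow(25, 2)) = Add(196, 625) = 821)
Add(Add(-12431, -21771), Z) = Add(Add(-12431, -21771), 821) = Add(-34202, 821) = -33381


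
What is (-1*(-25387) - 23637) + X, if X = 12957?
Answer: 14707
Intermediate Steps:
(-1*(-25387) - 23637) + X = (-1*(-25387) - 23637) + 12957 = (25387 - 23637) + 12957 = 1750 + 12957 = 14707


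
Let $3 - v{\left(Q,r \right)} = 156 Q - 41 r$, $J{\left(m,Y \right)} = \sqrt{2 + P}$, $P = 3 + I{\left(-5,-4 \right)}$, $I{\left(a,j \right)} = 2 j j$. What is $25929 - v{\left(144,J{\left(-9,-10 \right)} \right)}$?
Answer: $48390 - 41 \sqrt{37} \approx 48141.0$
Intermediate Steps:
$I{\left(a,j \right)} = 2 j^{2}$
$P = 35$ ($P = 3 + 2 \left(-4\right)^{2} = 3 + 2 \cdot 16 = 3 + 32 = 35$)
$J{\left(m,Y \right)} = \sqrt{37}$ ($J{\left(m,Y \right)} = \sqrt{2 + 35} = \sqrt{37}$)
$v{\left(Q,r \right)} = 3 - 156 Q + 41 r$ ($v{\left(Q,r \right)} = 3 - \left(156 Q - 41 r\right) = 3 - \left(- 41 r + 156 Q\right) = 3 - 156 Q + 41 r$)
$25929 - v{\left(144,J{\left(-9,-10 \right)} \right)} = 25929 - \left(3 - 22464 + 41 \sqrt{37}\right) = 25929 - \left(-22461 + 41 \sqrt{37}\right) = 25929 + \left(22461 - 41 \sqrt{37}\right) = 48390 - 41 \sqrt{37}$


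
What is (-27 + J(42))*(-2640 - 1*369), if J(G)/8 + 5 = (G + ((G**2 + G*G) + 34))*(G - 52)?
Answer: 867756483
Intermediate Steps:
J(G) = -40 + 8*(-52 + G)*(34 + G + 2*G**2) (J(G) = -40 + 8*((G + ((G**2 + G*G) + 34))*(G - 52)) = -40 + 8*((G + ((G**2 + G**2) + 34))*(-52 + G)) = -40 + 8*((G + (2*G**2 + 34))*(-52 + G)) = -40 + 8*((G + (34 + 2*G**2))*(-52 + G)) = -40 + 8*((34 + G + 2*G**2)*(-52 + G)) = -40 + 8*((-52 + G)*(34 + G + 2*G**2)) = -40 + 8*(-52 + G)*(34 + G + 2*G**2))
(-27 + J(42))*(-2640 - 1*369) = (-27 + (-14184 - 824*42**2 - 144*42 + 16*42**3))*(-2640 - 1*369) = (-27 + (-14184 - 824*1764 - 6048 + 16*74088))*(-2640 - 369) = (-27 + (-14184 - 1453536 - 6048 + 1185408))*(-3009) = (-27 - 288360)*(-3009) = -288387*(-3009) = 867756483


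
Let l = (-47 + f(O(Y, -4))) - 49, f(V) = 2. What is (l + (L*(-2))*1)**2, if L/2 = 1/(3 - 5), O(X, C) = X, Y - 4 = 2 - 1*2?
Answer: 8464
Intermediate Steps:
Y = 4 (Y = 4 + (2 - 1*2) = 4 + (2 - 2) = 4 + 0 = 4)
L = -1 (L = 2/(3 - 5) = 2/(-2) = 2*(-1/2) = -1)
l = -94 (l = (-47 + 2) - 49 = -45 - 49 = -94)
(l + (L*(-2))*1)**2 = (-94 - 1*(-2)*1)**2 = (-94 + 2*1)**2 = (-94 + 2)**2 = (-92)**2 = 8464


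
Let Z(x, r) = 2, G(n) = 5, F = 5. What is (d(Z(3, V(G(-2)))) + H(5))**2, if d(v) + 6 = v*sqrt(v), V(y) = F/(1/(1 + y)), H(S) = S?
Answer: 9 - 4*sqrt(2) ≈ 3.3431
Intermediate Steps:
V(y) = 5 + 5*y (V(y) = 5/(1/(1 + y)) = 5*(1 + y) = 5 + 5*y)
d(v) = -6 + v**(3/2) (d(v) = -6 + v*sqrt(v) = -6 + v**(3/2))
(d(Z(3, V(G(-2)))) + H(5))**2 = ((-6 + 2**(3/2)) + 5)**2 = ((-6 + 2*sqrt(2)) + 5)**2 = (-1 + 2*sqrt(2))**2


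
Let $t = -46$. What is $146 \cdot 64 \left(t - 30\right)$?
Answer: $-710144$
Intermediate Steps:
$146 \cdot 64 \left(t - 30\right) = 146 \cdot 64 \left(-46 - 30\right) = 9344 \left(-76\right) = -710144$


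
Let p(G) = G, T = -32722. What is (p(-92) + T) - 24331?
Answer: -57145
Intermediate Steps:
(p(-92) + T) - 24331 = (-92 - 32722) - 24331 = -32814 - 24331 = -57145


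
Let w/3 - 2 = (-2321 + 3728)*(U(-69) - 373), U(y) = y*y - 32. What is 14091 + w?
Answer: 18400773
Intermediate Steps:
U(y) = -32 + y² (U(y) = y² - 32 = -32 + y²)
w = 18386682 (w = 6 + 3*((-2321 + 3728)*((-32 + (-69)²) - 373)) = 6 + 3*(1407*((-32 + 4761) - 373)) = 6 + 3*(1407*(4729 - 373)) = 6 + 3*(1407*4356) = 6 + 3*6128892 = 6 + 18386676 = 18386682)
14091 + w = 14091 + 18386682 = 18400773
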